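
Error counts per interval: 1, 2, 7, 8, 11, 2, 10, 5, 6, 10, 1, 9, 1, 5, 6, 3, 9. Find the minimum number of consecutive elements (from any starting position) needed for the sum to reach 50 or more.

Extend right; whenever the sum reaches 50, record the length and shrink from the left:
add 1: running sum 1 < 50
add 2: running sum 3 < 50
add 7: running sum 10 < 50
add 8: running sum 18 < 50
add 11: running sum 29 < 50
add 2: running sum 31 < 50
add 10: running sum 41 < 50
add 5: running sum 46 < 50
end 8: [2, 7, 8, 11, 2, 10, 5, 6] sum 51, len 8
end 9: [8, 11, 2, 10, 5, 6, 10] sum 52, len 7
end 10: [8, 11, 2, 10, 5, 6, 10, 1] sum 53, len 8
end 11: [11, 2, 10, 5, 6, 10, 1, 9] sum 54, len 8
end 12: [11, 2, 10, 5, 6, 10, 1, 9, 1] sum 55, len 9
end 13: [11, 2, 10, 5, 6, 10, 1, 9, 1, 5] sum 60, len 10
end 14: [10, 5, 6, 10, 1, 9, 1, 5, 6] sum 53, len 9
end 15: [10, 5, 6, 10, 1, 9, 1, 5, 6, 3] sum 56, len 10
end 16: [6, 10, 1, 9, 1, 5, 6, 3, 9] sum 50, len 9
Shortest qualifying length: 7.

7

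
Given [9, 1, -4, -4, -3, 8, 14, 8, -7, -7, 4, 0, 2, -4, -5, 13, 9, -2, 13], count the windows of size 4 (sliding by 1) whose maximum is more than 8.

(9, 1, -4, -4) → max 9  > 8 ✓
(1, -4, -4, -3) → max 1
(-4, -4, -3, 8) → max 8
(-4, -3, 8, 14) → max 14  > 8 ✓
(-3, 8, 14, 8) → max 14  > 8 ✓
(8, 14, 8, -7) → max 14  > 8 ✓
(14, 8, -7, -7) → max 14  > 8 ✓
(8, -7, -7, 4) → max 8
(-7, -7, 4, 0) → max 4
(-7, 4, 0, 2) → max 4
(4, 0, 2, -4) → max 4
(0, 2, -4, -5) → max 2
(2, -4, -5, 13) → max 13  > 8 ✓
(-4, -5, 13, 9) → max 13  > 8 ✓
(-5, 13, 9, -2) → max 13  > 8 ✓
(13, 9, -2, 13) → max 13  > 8 ✓
9 windows satisfy the condition.

9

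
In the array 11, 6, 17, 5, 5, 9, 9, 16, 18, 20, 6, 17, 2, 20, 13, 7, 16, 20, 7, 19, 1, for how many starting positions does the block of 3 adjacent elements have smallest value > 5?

11

[11, 6, 17] → min 6  > 5 ✓
[6, 17, 5] → min 5
[17, 5, 5] → min 5
[5, 5, 9] → min 5
[5, 9, 9] → min 5
[9, 9, 16] → min 9  > 5 ✓
[9, 16, 18] → min 9  > 5 ✓
[16, 18, 20] → min 16  > 5 ✓
[18, 20, 6] → min 6  > 5 ✓
[20, 6, 17] → min 6  > 5 ✓
[6, 17, 2] → min 2
[17, 2, 20] → min 2
[2, 20, 13] → min 2
[20, 13, 7] → min 7  > 5 ✓
[13, 7, 16] → min 7  > 5 ✓
[7, 16, 20] → min 7  > 5 ✓
[16, 20, 7] → min 7  > 5 ✓
[20, 7, 19] → min 7  > 5 ✓
[7, 19, 1] → min 1
11 windows satisfy the condition.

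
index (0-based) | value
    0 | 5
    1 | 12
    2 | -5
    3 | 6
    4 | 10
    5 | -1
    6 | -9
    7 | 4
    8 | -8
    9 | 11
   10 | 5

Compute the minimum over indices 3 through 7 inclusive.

Elements at indices 3..7: 6, 10, -1, -9, 4
min(6, 10, -1, -9, 4) = -9

-9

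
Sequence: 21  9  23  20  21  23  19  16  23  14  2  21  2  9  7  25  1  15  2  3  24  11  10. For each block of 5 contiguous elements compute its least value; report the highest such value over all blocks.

(21, 9, 23, 20, 21) → min 9
(9, 23, 20, 21, 23) → min 9
(23, 20, 21, 23, 19) → min 19
(20, 21, 23, 19, 16) → min 16
(21, 23, 19, 16, 23) → min 16
(23, 19, 16, 23, 14) → min 14
(19, 16, 23, 14, 2) → min 2
(16, 23, 14, 2, 21) → min 2
(23, 14, 2, 21, 2) → min 2
(14, 2, 21, 2, 9) → min 2
(2, 21, 2, 9, 7) → min 2
(21, 2, 9, 7, 25) → min 2
(2, 9, 7, 25, 1) → min 1
(9, 7, 25, 1, 15) → min 1
(7, 25, 1, 15, 2) → min 1
(25, 1, 15, 2, 3) → min 1
(1, 15, 2, 3, 24) → min 1
(15, 2, 3, 24, 11) → min 2
(2, 3, 24, 11, 10) → min 2
Highest of these is 19.

19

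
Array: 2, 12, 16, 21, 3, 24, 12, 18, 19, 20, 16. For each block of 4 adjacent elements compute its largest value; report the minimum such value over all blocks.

20

(2, 12, 16, 21) → max 21
(12, 16, 21, 3) → max 21
(16, 21, 3, 24) → max 24
(21, 3, 24, 12) → max 24
(3, 24, 12, 18) → max 24
(24, 12, 18, 19) → max 24
(12, 18, 19, 20) → max 20
(18, 19, 20, 16) → max 20
Minimum of these is 20.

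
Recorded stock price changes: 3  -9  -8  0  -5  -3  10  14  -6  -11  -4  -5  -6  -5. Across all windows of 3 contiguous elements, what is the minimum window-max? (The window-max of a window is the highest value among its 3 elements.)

-5

Window maxs for each of the 12 positions:
3 -9 -8 → max 3
-9 -8 0 → max 0
-8 0 -5 → max 0
0 -5 -3 → max 0
-5 -3 10 → max 10
-3 10 14 → max 14
10 14 -6 → max 14
14 -6 -11 → max 14
-6 -11 -4 → max -4
-11 -4 -5 → max -4
-4 -5 -6 → max -4
-5 -6 -5 → max -5
Minimum of these is -5.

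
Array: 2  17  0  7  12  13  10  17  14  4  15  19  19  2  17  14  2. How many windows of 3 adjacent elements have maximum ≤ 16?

[2, 17, 0] → max 17
[17, 0, 7] → max 17
[0, 7, 12] → max 12  ≤ 16 ✓
[7, 12, 13] → max 13  ≤ 16 ✓
[12, 13, 10] → max 13  ≤ 16 ✓
[13, 10, 17] → max 17
[10, 17, 14] → max 17
[17, 14, 4] → max 17
[14, 4, 15] → max 15  ≤ 16 ✓
[4, 15, 19] → max 19
[15, 19, 19] → max 19
[19, 19, 2] → max 19
[19, 2, 17] → max 19
[2, 17, 14] → max 17
[17, 14, 2] → max 17
4 windows satisfy the condition.

4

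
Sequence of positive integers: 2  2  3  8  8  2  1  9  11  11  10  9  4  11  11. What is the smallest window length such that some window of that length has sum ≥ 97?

Extend right; whenever the sum reaches 97, record the length and shrink from the left:
add 2: running sum 2 < 97
add 2: running sum 4 < 97
add 3: running sum 7 < 97
add 8: running sum 15 < 97
add 8: running sum 23 < 97
add 2: running sum 25 < 97
add 1: running sum 26 < 97
add 9: running sum 35 < 97
add 11: running sum 46 < 97
add 11: running sum 57 < 97
add 10: running sum 67 < 97
add 9: running sum 76 < 97
add 4: running sum 80 < 97
add 11: running sum 91 < 97
add 11: shortest ending here [3, 8, 8, 2, 1, 9, 11, 11, 10, 9, 4, 11, 11] sum 98, len 13
Shortest qualifying length: 13.

13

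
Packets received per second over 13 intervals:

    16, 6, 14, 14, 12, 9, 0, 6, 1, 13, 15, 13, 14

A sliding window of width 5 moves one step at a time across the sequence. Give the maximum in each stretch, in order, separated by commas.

(16, 6, 14, 14, 12) → max 16
(6, 14, 14, 12, 9) → max 14
(14, 14, 12, 9, 0) → max 14
(14, 12, 9, 0, 6) → max 14
(12, 9, 0, 6, 1) → max 12
(9, 0, 6, 1, 13) → max 13
(0, 6, 1, 13, 15) → max 15
(6, 1, 13, 15, 13) → max 15
(1, 13, 15, 13, 14) → max 15

16, 14, 14, 14, 12, 13, 15, 15, 15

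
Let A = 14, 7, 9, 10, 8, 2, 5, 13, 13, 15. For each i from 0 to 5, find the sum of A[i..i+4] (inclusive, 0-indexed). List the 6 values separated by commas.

48, 36, 34, 38, 41, 48

Sliding a size-5 window across the 10 values:
14 7 9 10 8 → sum 48
7 9 10 8 2 → sum 36
9 10 8 2 5 → sum 34
10 8 2 5 13 → sum 38
8 2 5 13 13 → sum 41
2 5 13 13 15 → sum 48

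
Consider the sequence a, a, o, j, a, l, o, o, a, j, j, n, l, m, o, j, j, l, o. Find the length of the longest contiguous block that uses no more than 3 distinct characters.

add a: window [a] (1 distinct), len 1
add a: window [a, a] (1 distinct), len 2
add o: window [a, a, o] (2 distinct), len 3
add j: window [a, a, o, j] (3 distinct), len 4
add a: window [a, a, o, j, a] (3 distinct), len 5
add l: window [j, a, l] (3 distinct), len 3
add o: window [a, l, o] (3 distinct), len 3
add o: window [a, l, o, o] (3 distinct), len 4
add a: window [a, l, o, o, a] (3 distinct), len 5
add j: window [o, o, a, j] (3 distinct), len 4
add j: window [o, o, a, j, j] (3 distinct), len 5
add n: window [a, j, j, n] (3 distinct), len 4
add l: window [j, j, n, l] (3 distinct), len 4
add m: window [n, l, m] (3 distinct), len 3
add o: window [l, m, o] (3 distinct), len 3
add j: window [m, o, j] (3 distinct), len 3
add j: window [m, o, j, j] (3 distinct), len 4
add l: window [o, j, j, l] (3 distinct), len 4
add o: window [o, j, j, l, o] (3 distinct), len 5
Longest length with ≤3 distinct: 5.

5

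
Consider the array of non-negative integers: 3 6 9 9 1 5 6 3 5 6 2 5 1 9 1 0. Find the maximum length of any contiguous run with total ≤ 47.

12

[3] sum 3 len 1
[3, 6] sum 9 len 2
[3, 6, 9] sum 18 len 3
[3, 6, 9, 9] sum 27 len 4
[3, 6, 9, 9, 1] sum 28 len 5
[3, 6, 9, 9, 1, 5] sum 33 len 6
[3, 6, 9, 9, 1, 5, 6] sum 39 len 7
[3, 6, 9, 9, 1, 5, 6, 3] sum 42 len 8
[3, 6, 9, 9, 1, 5, 6, 3, 5] sum 47 len 9
[9, 9, 1, 5, 6, 3, 5, 6] sum 44 len 8
[9, 9, 1, 5, 6, 3, 5, 6, 2] sum 46 len 9
[9, 1, 5, 6, 3, 5, 6, 2, 5] sum 42 len 9
[9, 1, 5, 6, 3, 5, 6, 2, 5, 1] sum 43 len 10
[1, 5, 6, 3, 5, 6, 2, 5, 1, 9] sum 43 len 10
[1, 5, 6, 3, 5, 6, 2, 5, 1, 9, 1] sum 44 len 11
[1, 5, 6, 3, 5, 6, 2, 5, 1, 9, 1, 0] sum 44 len 12
Longest length seen: 12.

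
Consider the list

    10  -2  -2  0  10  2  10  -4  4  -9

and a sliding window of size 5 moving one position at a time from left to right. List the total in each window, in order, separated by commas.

[10, -2, -2, 0, 10] → sum 16
[-2, -2, 0, 10, 2] → sum 8
[-2, 0, 10, 2, 10] → sum 20
[0, 10, 2, 10, -4] → sum 18
[10, 2, 10, -4, 4] → sum 22
[2, 10, -4, 4, -9] → sum 3

16, 8, 20, 18, 22, 3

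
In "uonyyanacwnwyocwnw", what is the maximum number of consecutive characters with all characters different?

[u] len 1
[u, o] len 2
[u, o, n] len 3
[u, o, n, y] len 4
[y] len 1
[y, a] len 2
[y, a, n] len 3
[n, a] len 2
[n, a, c] len 3
[n, a, c, w] len 4
[a, c, w, n] len 4
[n, w] len 2
[n, w, y] len 3
[n, w, y, o] len 4
[n, w, y, o, c] len 5
[y, o, c, w] len 4
[y, o, c, w, n] len 5
[n, w] len 2
Longest all-distinct length: 5.

5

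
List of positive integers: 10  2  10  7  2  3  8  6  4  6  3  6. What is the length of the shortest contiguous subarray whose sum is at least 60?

11

Extend right; whenever the sum reaches 60, record the length and shrink from the left:
add 10: running sum 10 < 60
add 2: running sum 12 < 60
add 10: running sum 22 < 60
add 7: running sum 29 < 60
add 2: running sum 31 < 60
add 3: running sum 34 < 60
add 8: running sum 42 < 60
add 6: running sum 48 < 60
add 4: running sum 52 < 60
add 6: running sum 58 < 60
end 10: [10, 2, 10, 7, 2, 3, 8, 6, 4, 6, 3] sum 61, len 11
end 11: [10, 2, 10, 7, 2, 3, 8, 6, 4, 6, 3, 6] sum 67, len 12
Shortest qualifying length: 11.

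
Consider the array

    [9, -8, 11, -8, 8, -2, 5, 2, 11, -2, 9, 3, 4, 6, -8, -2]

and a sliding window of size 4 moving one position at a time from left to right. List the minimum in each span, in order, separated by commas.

[9, -8, 11, -8] → min -8
[-8, 11, -8, 8] → min -8
[11, -8, 8, -2] → min -8
[-8, 8, -2, 5] → min -8
[8, -2, 5, 2] → min -2
[-2, 5, 2, 11] → min -2
[5, 2, 11, -2] → min -2
[2, 11, -2, 9] → min -2
[11, -2, 9, 3] → min -2
[-2, 9, 3, 4] → min -2
[9, 3, 4, 6] → min 3
[3, 4, 6, -8] → min -8
[4, 6, -8, -2] → min -8

-8, -8, -8, -8, -2, -2, -2, -2, -2, -2, 3, -8, -8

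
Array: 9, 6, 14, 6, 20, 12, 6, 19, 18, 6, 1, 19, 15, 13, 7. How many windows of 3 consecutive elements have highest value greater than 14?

11

9 6 14 → max 14
6 14 6 → max 14
14 6 20 → max 20  > 14 ✓
6 20 12 → max 20  > 14 ✓
20 12 6 → max 20  > 14 ✓
12 6 19 → max 19  > 14 ✓
6 19 18 → max 19  > 14 ✓
19 18 6 → max 19  > 14 ✓
18 6 1 → max 18  > 14 ✓
6 1 19 → max 19  > 14 ✓
1 19 15 → max 19  > 14 ✓
19 15 13 → max 19  > 14 ✓
15 13 7 → max 15  > 14 ✓
11 windows satisfy the condition.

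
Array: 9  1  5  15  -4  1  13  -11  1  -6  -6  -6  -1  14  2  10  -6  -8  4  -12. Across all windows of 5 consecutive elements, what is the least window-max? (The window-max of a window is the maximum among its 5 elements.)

1

Window maxs for each of the 16 positions:
[9, 1, 5, 15, -4] → max 15
[1, 5, 15, -4, 1] → max 15
[5, 15, -4, 1, 13] → max 15
[15, -4, 1, 13, -11] → max 15
[-4, 1, 13, -11, 1] → max 13
[1, 13, -11, 1, -6] → max 13
[13, -11, 1, -6, -6] → max 13
[-11, 1, -6, -6, -6] → max 1
[1, -6, -6, -6, -1] → max 1
[-6, -6, -6, -1, 14] → max 14
[-6, -6, -1, 14, 2] → max 14
[-6, -1, 14, 2, 10] → max 14
[-1, 14, 2, 10, -6] → max 14
[14, 2, 10, -6, -8] → max 14
[2, 10, -6, -8, 4] → max 10
[10, -6, -8, 4, -12] → max 10
Least of these is 1.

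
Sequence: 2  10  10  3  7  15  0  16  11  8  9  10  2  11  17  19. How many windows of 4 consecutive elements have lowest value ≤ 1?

[2, 10, 10, 3] → min 2
[10, 10, 3, 7] → min 3
[10, 3, 7, 15] → min 3
[3, 7, 15, 0] → min 0  ≤ 1 ✓
[7, 15, 0, 16] → min 0  ≤ 1 ✓
[15, 0, 16, 11] → min 0  ≤ 1 ✓
[0, 16, 11, 8] → min 0  ≤ 1 ✓
[16, 11, 8, 9] → min 8
[11, 8, 9, 10] → min 8
[8, 9, 10, 2] → min 2
[9, 10, 2, 11] → min 2
[10, 2, 11, 17] → min 2
[2, 11, 17, 19] → min 2
4 windows satisfy the condition.

4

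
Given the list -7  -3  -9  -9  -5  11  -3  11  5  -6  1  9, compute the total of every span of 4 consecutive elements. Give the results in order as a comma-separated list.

(-7, -3, -9, -9) → sum -28
(-3, -9, -9, -5) → sum -26
(-9, -9, -5, 11) → sum -12
(-9, -5, 11, -3) → sum -6
(-5, 11, -3, 11) → sum 14
(11, -3, 11, 5) → sum 24
(-3, 11, 5, -6) → sum 7
(11, 5, -6, 1) → sum 11
(5, -6, 1, 9) → sum 9

-28, -26, -12, -6, 14, 24, 7, 11, 9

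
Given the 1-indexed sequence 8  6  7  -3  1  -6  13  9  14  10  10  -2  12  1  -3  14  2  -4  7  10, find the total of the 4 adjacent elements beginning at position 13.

Elements at indices 13..16: 12, 1, -3, 14
sum(12, 1, -3, 14) = 24

24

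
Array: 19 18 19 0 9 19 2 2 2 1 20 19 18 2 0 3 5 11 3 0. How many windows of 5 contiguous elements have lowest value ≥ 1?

(19, 18, 19, 0, 9) → min 0
(18, 19, 0, 9, 19) → min 0
(19, 0, 9, 19, 2) → min 0
(0, 9, 19, 2, 2) → min 0
(9, 19, 2, 2, 2) → min 2  ≥ 1 ✓
(19, 2, 2, 2, 1) → min 1  ≥ 1 ✓
(2, 2, 2, 1, 20) → min 1  ≥ 1 ✓
(2, 2, 1, 20, 19) → min 1  ≥ 1 ✓
(2, 1, 20, 19, 18) → min 1  ≥ 1 ✓
(1, 20, 19, 18, 2) → min 1  ≥ 1 ✓
(20, 19, 18, 2, 0) → min 0
(19, 18, 2, 0, 3) → min 0
(18, 2, 0, 3, 5) → min 0
(2, 0, 3, 5, 11) → min 0
(0, 3, 5, 11, 3) → min 0
(3, 5, 11, 3, 0) → min 0
6 windows satisfy the condition.

6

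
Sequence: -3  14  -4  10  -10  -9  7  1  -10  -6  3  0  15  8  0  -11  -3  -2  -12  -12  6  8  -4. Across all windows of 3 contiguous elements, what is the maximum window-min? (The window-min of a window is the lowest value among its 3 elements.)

0

[-3, 14, -4] → min -4
[14, -4, 10] → min -4
[-4, 10, -10] → min -10
[10, -10, -9] → min -10
[-10, -9, 7] → min -10
[-9, 7, 1] → min -9
[7, 1, -10] → min -10
[1, -10, -6] → min -10
[-10, -6, 3] → min -10
[-6, 3, 0] → min -6
[3, 0, 15] → min 0
[0, 15, 8] → min 0
[15, 8, 0] → min 0
[8, 0, -11] → min -11
[0, -11, -3] → min -11
[-11, -3, -2] → min -11
[-3, -2, -12] → min -12
[-2, -12, -12] → min -12
[-12, -12, 6] → min -12
[-12, 6, 8] → min -12
[6, 8, -4] → min -4
Maximum of these is 0.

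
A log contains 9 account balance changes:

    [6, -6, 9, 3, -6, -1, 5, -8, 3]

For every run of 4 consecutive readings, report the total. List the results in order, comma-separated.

12, 0, 5, 1, -10, -1

(6, -6, 9, 3) → sum 12
(-6, 9, 3, -6) → sum 0
(9, 3, -6, -1) → sum 5
(3, -6, -1, 5) → sum 1
(-6, -1, 5, -8) → sum -10
(-1, 5, -8, 3) → sum -1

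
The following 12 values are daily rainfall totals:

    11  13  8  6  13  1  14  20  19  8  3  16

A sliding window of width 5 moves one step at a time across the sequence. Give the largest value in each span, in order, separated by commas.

11 13 8 6 13 → max 13
13 8 6 13 1 → max 13
8 6 13 1 14 → max 14
6 13 1 14 20 → max 20
13 1 14 20 19 → max 20
1 14 20 19 8 → max 20
14 20 19 8 3 → max 20
20 19 8 3 16 → max 20

13, 13, 14, 20, 20, 20, 20, 20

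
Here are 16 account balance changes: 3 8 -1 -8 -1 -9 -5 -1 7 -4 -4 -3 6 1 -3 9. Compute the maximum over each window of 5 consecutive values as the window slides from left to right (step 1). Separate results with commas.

8, 8, -1, -1, 7, 7, 7, 7, 7, 6, 6, 9

(3, 8, -1, -8, -1) → max 8
(8, -1, -8, -1, -9) → max 8
(-1, -8, -1, -9, -5) → max -1
(-8, -1, -9, -5, -1) → max -1
(-1, -9, -5, -1, 7) → max 7
(-9, -5, -1, 7, -4) → max 7
(-5, -1, 7, -4, -4) → max 7
(-1, 7, -4, -4, -3) → max 7
(7, -4, -4, -3, 6) → max 7
(-4, -4, -3, 6, 1) → max 6
(-4, -3, 6, 1, -3) → max 6
(-3, 6, 1, -3, 9) → max 9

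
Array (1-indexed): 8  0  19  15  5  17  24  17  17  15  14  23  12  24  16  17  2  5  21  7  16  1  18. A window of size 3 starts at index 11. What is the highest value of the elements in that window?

23

Elements at indices 11..13: 14, 23, 12
max(14, 23, 12) = 23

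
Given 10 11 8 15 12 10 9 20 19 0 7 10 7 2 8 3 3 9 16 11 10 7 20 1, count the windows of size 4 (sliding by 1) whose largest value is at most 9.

3

[10, 11, 8, 15] → max 15
[11, 8, 15, 12] → max 15
[8, 15, 12, 10] → max 15
[15, 12, 10, 9] → max 15
[12, 10, 9, 20] → max 20
[10, 9, 20, 19] → max 20
[9, 20, 19, 0] → max 20
[20, 19, 0, 7] → max 20
[19, 0, 7, 10] → max 19
[0, 7, 10, 7] → max 10
[7, 10, 7, 2] → max 10
[10, 7, 2, 8] → max 10
[7, 2, 8, 3] → max 8  ≤ 9 ✓
[2, 8, 3, 3] → max 8  ≤ 9 ✓
[8, 3, 3, 9] → max 9  ≤ 9 ✓
[3, 3, 9, 16] → max 16
[3, 9, 16, 11] → max 16
[9, 16, 11, 10] → max 16
[16, 11, 10, 7] → max 16
[11, 10, 7, 20] → max 20
[10, 7, 20, 1] → max 20
3 windows satisfy the condition.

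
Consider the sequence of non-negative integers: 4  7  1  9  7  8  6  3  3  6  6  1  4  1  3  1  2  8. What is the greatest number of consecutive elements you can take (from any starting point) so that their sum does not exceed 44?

12

→ 4: sum 4, len 1
→ 7: sum 11, len 2
→ 1: sum 12, len 3
→ 9: sum 21, len 4
→ 7: sum 28, len 5
→ 8: sum 36, len 6
→ 6: sum 42, len 7
→ 3 (dropped 4): sum 41, len 7
→ 3: sum 44, len 8
→ 6 (dropped 7): sum 43, len 8
→ 6 (dropped 1, 9): sum 39, len 7
→ 1: sum 40, len 8
→ 4: sum 44, len 9
→ 1 (dropped 7): sum 38, len 9
→ 3: sum 41, len 10
→ 1: sum 42, len 11
→ 2: sum 44, len 12
→ 8 (dropped 8): sum 44, len 12
Longest length seen: 12.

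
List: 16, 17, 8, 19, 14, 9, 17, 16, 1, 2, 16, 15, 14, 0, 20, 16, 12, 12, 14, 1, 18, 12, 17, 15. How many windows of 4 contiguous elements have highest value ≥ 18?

12

16 17 8 19 → max 19  ≥ 18 ✓
17 8 19 14 → max 19  ≥ 18 ✓
8 19 14 9 → max 19  ≥ 18 ✓
19 14 9 17 → max 19  ≥ 18 ✓
14 9 17 16 → max 17
9 17 16 1 → max 17
17 16 1 2 → max 17
16 1 2 16 → max 16
1 2 16 15 → max 16
2 16 15 14 → max 16
16 15 14 0 → max 16
15 14 0 20 → max 20  ≥ 18 ✓
14 0 20 16 → max 20  ≥ 18 ✓
0 20 16 12 → max 20  ≥ 18 ✓
20 16 12 12 → max 20  ≥ 18 ✓
16 12 12 14 → max 16
12 12 14 1 → max 14
12 14 1 18 → max 18  ≥ 18 ✓
14 1 18 12 → max 18  ≥ 18 ✓
1 18 12 17 → max 18  ≥ 18 ✓
18 12 17 15 → max 18  ≥ 18 ✓
12 windows satisfy the condition.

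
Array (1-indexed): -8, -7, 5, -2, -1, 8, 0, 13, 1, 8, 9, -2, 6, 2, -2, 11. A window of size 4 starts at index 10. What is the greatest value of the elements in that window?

Elements at indices 10..13: 8, 9, -2, 6
max(8, 9, -2, 6) = 9

9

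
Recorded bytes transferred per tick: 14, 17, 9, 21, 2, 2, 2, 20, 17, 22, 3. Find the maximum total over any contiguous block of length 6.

14 17 9 21 2 2 → sum 65
17 9 21 2 2 2 → sum 53
9 21 2 2 2 20 → sum 56
21 2 2 2 20 17 → sum 64
2 2 2 20 17 22 → sum 65
2 2 20 17 22 3 → sum 66
Maximum of these is 66.

66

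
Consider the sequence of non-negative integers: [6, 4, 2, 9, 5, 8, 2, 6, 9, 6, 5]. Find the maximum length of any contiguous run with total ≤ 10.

→ 6: sum 6, len 1
→ 4: sum 10, len 2
→ 2 (dropped 6): sum 6, len 2
→ 9 (dropped 4, 2): sum 9, len 1
→ 5 (dropped 9): sum 5, len 1
→ 8 (dropped 5): sum 8, len 1
→ 2: sum 10, len 2
→ 6 (dropped 8): sum 8, len 2
→ 9 (dropped 2, 6): sum 9, len 1
→ 6 (dropped 9): sum 6, len 1
→ 5 (dropped 6): sum 5, len 1
Longest length seen: 2.

2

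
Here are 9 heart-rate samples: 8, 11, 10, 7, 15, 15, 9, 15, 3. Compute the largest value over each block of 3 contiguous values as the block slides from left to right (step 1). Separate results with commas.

11, 11, 15, 15, 15, 15, 15

[8, 11, 10] → max 11
[11, 10, 7] → max 11
[10, 7, 15] → max 15
[7, 15, 15] → max 15
[15, 15, 9] → max 15
[15, 9, 15] → max 15
[9, 15, 3] → max 15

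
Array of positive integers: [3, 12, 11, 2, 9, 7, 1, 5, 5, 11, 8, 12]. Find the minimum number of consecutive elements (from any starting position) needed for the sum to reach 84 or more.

12

add 3: running sum 3 < 84
add 12: running sum 15 < 84
add 11: running sum 26 < 84
add 2: running sum 28 < 84
add 9: running sum 37 < 84
add 7: running sum 44 < 84
add 1: running sum 45 < 84
add 5: running sum 50 < 84
add 5: running sum 55 < 84
add 11: running sum 66 < 84
add 8: running sum 74 < 84
add 12: shortest ending here [3, 12, 11, 2, 9, 7, 1, 5, 5, 11, 8, 12] sum 86, len 12
Shortest qualifying length: 12.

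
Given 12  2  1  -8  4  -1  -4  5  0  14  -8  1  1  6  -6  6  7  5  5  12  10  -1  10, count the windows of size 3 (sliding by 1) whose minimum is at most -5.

(12, 2, 1) → min 1
(2, 1, -8) → min -8  ≤ -5 ✓
(1, -8, 4) → min -8  ≤ -5 ✓
(-8, 4, -1) → min -8  ≤ -5 ✓
(4, -1, -4) → min -4
(-1, -4, 5) → min -4
(-4, 5, 0) → min -4
(5, 0, 14) → min 0
(0, 14, -8) → min -8  ≤ -5 ✓
(14, -8, 1) → min -8  ≤ -5 ✓
(-8, 1, 1) → min -8  ≤ -5 ✓
(1, 1, 6) → min 1
(1, 6, -6) → min -6  ≤ -5 ✓
(6, -6, 6) → min -6  ≤ -5 ✓
(-6, 6, 7) → min -6  ≤ -5 ✓
(6, 7, 5) → min 5
(7, 5, 5) → min 5
(5, 5, 12) → min 5
(5, 12, 10) → min 5
(12, 10, -1) → min -1
(10, -1, 10) → min -1
9 windows satisfy the condition.

9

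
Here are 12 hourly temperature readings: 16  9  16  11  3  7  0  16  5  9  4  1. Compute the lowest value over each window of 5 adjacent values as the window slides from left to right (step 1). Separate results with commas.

Sliding a size-5 window across the 12 values:
(16, 9, 16, 11, 3) → min 3
(9, 16, 11, 3, 7) → min 3
(16, 11, 3, 7, 0) → min 0
(11, 3, 7, 0, 16) → min 0
(3, 7, 0, 16, 5) → min 0
(7, 0, 16, 5, 9) → min 0
(0, 16, 5, 9, 4) → min 0
(16, 5, 9, 4, 1) → min 1

3, 3, 0, 0, 0, 0, 0, 1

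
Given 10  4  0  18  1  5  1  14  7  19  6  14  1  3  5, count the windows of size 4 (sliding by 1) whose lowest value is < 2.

10 4 0 18 → min 0  < 2 ✓
4 0 18 1 → min 0  < 2 ✓
0 18 1 5 → min 0  < 2 ✓
18 1 5 1 → min 1  < 2 ✓
1 5 1 14 → min 1  < 2 ✓
5 1 14 7 → min 1  < 2 ✓
1 14 7 19 → min 1  < 2 ✓
14 7 19 6 → min 6
7 19 6 14 → min 6
19 6 14 1 → min 1  < 2 ✓
6 14 1 3 → min 1  < 2 ✓
14 1 3 5 → min 1  < 2 ✓
10 windows satisfy the condition.

10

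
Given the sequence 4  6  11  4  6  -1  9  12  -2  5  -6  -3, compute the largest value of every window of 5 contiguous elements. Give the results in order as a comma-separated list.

4 6 11 4 6 → max 11
6 11 4 6 -1 → max 11
11 4 6 -1 9 → max 11
4 6 -1 9 12 → max 12
6 -1 9 12 -2 → max 12
-1 9 12 -2 5 → max 12
9 12 -2 5 -6 → max 12
12 -2 5 -6 -3 → max 12

11, 11, 11, 12, 12, 12, 12, 12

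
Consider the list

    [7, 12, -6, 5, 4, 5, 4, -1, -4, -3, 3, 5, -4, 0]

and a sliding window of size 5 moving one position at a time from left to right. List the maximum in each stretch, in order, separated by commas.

7 12 -6 5 4 → max 12
12 -6 5 4 5 → max 12
-6 5 4 5 4 → max 5
5 4 5 4 -1 → max 5
4 5 4 -1 -4 → max 5
5 4 -1 -4 -3 → max 5
4 -1 -4 -3 3 → max 4
-1 -4 -3 3 5 → max 5
-4 -3 3 5 -4 → max 5
-3 3 5 -4 0 → max 5

12, 12, 5, 5, 5, 5, 4, 5, 5, 5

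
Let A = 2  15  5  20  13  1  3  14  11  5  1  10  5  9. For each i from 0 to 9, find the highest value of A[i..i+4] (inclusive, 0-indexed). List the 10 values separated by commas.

20, 20, 20, 20, 14, 14, 14, 14, 11, 10

[2, 15, 5, 20, 13] → max 20
[15, 5, 20, 13, 1] → max 20
[5, 20, 13, 1, 3] → max 20
[20, 13, 1, 3, 14] → max 20
[13, 1, 3, 14, 11] → max 14
[1, 3, 14, 11, 5] → max 14
[3, 14, 11, 5, 1] → max 14
[14, 11, 5, 1, 10] → max 14
[11, 5, 1, 10, 5] → max 11
[5, 1, 10, 5, 9] → max 10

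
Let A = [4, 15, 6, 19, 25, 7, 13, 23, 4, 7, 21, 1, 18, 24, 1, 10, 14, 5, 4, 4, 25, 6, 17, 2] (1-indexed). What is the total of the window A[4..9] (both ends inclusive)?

91

Elements at indices 4..9: 19, 25, 7, 13, 23, 4
sum(19, 25, 7, 13, 23, 4) = 91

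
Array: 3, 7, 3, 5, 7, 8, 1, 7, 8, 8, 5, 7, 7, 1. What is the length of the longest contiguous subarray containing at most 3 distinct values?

add 3: window [3] (1 distinct), len 1
add 7: window [3, 7] (2 distinct), len 2
add 3: window [3, 7, 3] (2 distinct), len 3
add 5: window [3, 7, 3, 5] (3 distinct), len 4
add 7: window [3, 7, 3, 5, 7] (3 distinct), len 5
add 8: window [5, 7, 8] (3 distinct), len 3
add 1: window [7, 8, 1] (3 distinct), len 3
add 7: window [7, 8, 1, 7] (3 distinct), len 4
add 8: window [7, 8, 1, 7, 8] (3 distinct), len 5
add 8: window [7, 8, 1, 7, 8, 8] (3 distinct), len 6
add 5: window [7, 8, 8, 5] (3 distinct), len 4
add 7: window [7, 8, 8, 5, 7] (3 distinct), len 5
add 7: window [7, 8, 8, 5, 7, 7] (3 distinct), len 6
add 1: window [5, 7, 7, 1] (3 distinct), len 4
Longest length with ≤3 distinct: 6.

6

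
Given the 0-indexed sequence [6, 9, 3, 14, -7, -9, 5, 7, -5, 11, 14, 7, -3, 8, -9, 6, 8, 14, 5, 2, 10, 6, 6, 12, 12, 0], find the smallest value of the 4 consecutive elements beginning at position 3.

-9

Elements at indices 3..6: 14, -7, -9, 5
min(14, -7, -9, 5) = -9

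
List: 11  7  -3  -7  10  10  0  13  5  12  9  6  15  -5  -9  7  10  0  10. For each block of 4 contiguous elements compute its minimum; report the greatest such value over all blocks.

(11, 7, -3, -7) → min -7
(7, -3, -7, 10) → min -7
(-3, -7, 10, 10) → min -7
(-7, 10, 10, 0) → min -7
(10, 10, 0, 13) → min 0
(10, 0, 13, 5) → min 0
(0, 13, 5, 12) → min 0
(13, 5, 12, 9) → min 5
(5, 12, 9, 6) → min 5
(12, 9, 6, 15) → min 6
(9, 6, 15, -5) → min -5
(6, 15, -5, -9) → min -9
(15, -5, -9, 7) → min -9
(-5, -9, 7, 10) → min -9
(-9, 7, 10, 0) → min -9
(7, 10, 0, 10) → min 0
Greatest of these is 6.

6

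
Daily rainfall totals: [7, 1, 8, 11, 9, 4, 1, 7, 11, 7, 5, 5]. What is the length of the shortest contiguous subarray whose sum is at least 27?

3

add 7: running sum 7 < 27
add 1: running sum 8 < 27
add 8: running sum 16 < 27
end 3: [7, 1, 8, 11] sum 27, len 4
end 4: [8, 11, 9] sum 28, len 3
end 5: [8, 11, 9, 4] sum 32, len 4
end 6: [8, 11, 9, 4, 1] sum 33, len 5
end 7: [11, 9, 4, 1, 7] sum 32, len 5
end 8: [9, 4, 1, 7, 11] sum 32, len 5
end 9: [4, 1, 7, 11, 7] sum 30, len 5
end 10: [7, 11, 7, 5] sum 30, len 4
end 11: [11, 7, 5, 5] sum 28, len 4
Shortest qualifying length: 3.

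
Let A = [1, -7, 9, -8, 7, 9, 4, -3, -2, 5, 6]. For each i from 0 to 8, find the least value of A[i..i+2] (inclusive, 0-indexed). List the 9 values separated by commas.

(1, -7, 9) → min -7
(-7, 9, -8) → min -8
(9, -8, 7) → min -8
(-8, 7, 9) → min -8
(7, 9, 4) → min 4
(9, 4, -3) → min -3
(4, -3, -2) → min -3
(-3, -2, 5) → min -3
(-2, 5, 6) → min -2

-7, -8, -8, -8, 4, -3, -3, -3, -2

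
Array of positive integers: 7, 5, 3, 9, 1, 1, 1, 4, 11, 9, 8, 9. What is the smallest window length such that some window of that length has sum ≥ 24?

add 7: running sum 7 < 24
add 5: running sum 12 < 24
add 3: running sum 15 < 24
end 3: [7, 5, 3, 9] sum 24, len 4
end 4: [7, 5, 3, 9, 1] sum 25, len 5
end 5: [7, 5, 3, 9, 1, 1] sum 26, len 6
end 6: [7, 5, 3, 9, 1, 1, 1] sum 27, len 7
end 7: [5, 3, 9, 1, 1, 1, 4] sum 24, len 7
end 8: [9, 1, 1, 1, 4, 11] sum 27, len 6
end 9: [4, 11, 9] sum 24, len 3
end 10: [11, 9, 8] sum 28, len 3
end 11: [9, 8, 9] sum 26, len 3
Shortest qualifying length: 3.

3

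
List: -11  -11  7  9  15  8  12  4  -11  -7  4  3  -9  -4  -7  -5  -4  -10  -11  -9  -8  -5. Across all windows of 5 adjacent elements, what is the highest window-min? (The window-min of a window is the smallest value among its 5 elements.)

7

-11 -11 7 9 15 → min -11
-11 7 9 15 8 → min -11
7 9 15 8 12 → min 7
9 15 8 12 4 → min 4
15 8 12 4 -11 → min -11
8 12 4 -11 -7 → min -11
12 4 -11 -7 4 → min -11
4 -11 -7 4 3 → min -11
-11 -7 4 3 -9 → min -11
-7 4 3 -9 -4 → min -9
4 3 -9 -4 -7 → min -9
3 -9 -4 -7 -5 → min -9
-9 -4 -7 -5 -4 → min -9
-4 -7 -5 -4 -10 → min -10
-7 -5 -4 -10 -11 → min -11
-5 -4 -10 -11 -9 → min -11
-4 -10 -11 -9 -8 → min -11
-10 -11 -9 -8 -5 → min -11
Highest of these is 7.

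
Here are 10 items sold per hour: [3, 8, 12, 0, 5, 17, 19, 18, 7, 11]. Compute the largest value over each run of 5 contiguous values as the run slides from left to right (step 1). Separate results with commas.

12, 17, 19, 19, 19, 19

(3, 8, 12, 0, 5) → max 12
(8, 12, 0, 5, 17) → max 17
(12, 0, 5, 17, 19) → max 19
(0, 5, 17, 19, 18) → max 19
(5, 17, 19, 18, 7) → max 19
(17, 19, 18, 7, 11) → max 19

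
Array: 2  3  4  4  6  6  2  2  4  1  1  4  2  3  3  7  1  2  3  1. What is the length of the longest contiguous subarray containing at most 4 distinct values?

11

Extend right; when distinct count exceeds 4, shrink from the left:
add 2: window [2] (1 distinct), len 1
add 3: window [2, 3] (2 distinct), len 2
add 4: window [2, 3, 4] (3 distinct), len 3
add 4: window [2, 3, 4, 4] (3 distinct), len 4
add 6: window [2, 3, 4, 4, 6] (4 distinct), len 5
add 6: window [2, 3, 4, 4, 6, 6] (4 distinct), len 6
add 2: window [2, 3, 4, 4, 6, 6, 2] (4 distinct), len 7
add 2: window [2, 3, 4, 4, 6, 6, 2, 2] (4 distinct), len 8
add 4: window [2, 3, 4, 4, 6, 6, 2, 2, 4] (4 distinct), len 9
add 1: window [4, 4, 6, 6, 2, 2, 4, 1] (4 distinct), len 8
add 1: window [4, 4, 6, 6, 2, 2, 4, 1, 1] (4 distinct), len 9
add 4: window [4, 4, 6, 6, 2, 2, 4, 1, 1, 4] (4 distinct), len 10
add 2: window [4, 4, 6, 6, 2, 2, 4, 1, 1, 4, 2] (4 distinct), len 11
add 3: window [2, 2, 4, 1, 1, 4, 2, 3] (4 distinct), len 8
add 3: window [2, 2, 4, 1, 1, 4, 2, 3, 3] (4 distinct), len 9
add 7: window [4, 2, 3, 3, 7] (4 distinct), len 5
add 1: window [2, 3, 3, 7, 1] (4 distinct), len 5
add 2: window [2, 3, 3, 7, 1, 2] (4 distinct), len 6
add 3: window [2, 3, 3, 7, 1, 2, 3] (4 distinct), len 7
add 1: window [2, 3, 3, 7, 1, 2, 3, 1] (4 distinct), len 8
Longest length with ≤4 distinct: 11.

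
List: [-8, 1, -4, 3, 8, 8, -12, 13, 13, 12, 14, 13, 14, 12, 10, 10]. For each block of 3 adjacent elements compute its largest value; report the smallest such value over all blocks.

1

(-8, 1, -4) → max 1
(1, -4, 3) → max 3
(-4, 3, 8) → max 8
(3, 8, 8) → max 8
(8, 8, -12) → max 8
(8, -12, 13) → max 13
(-12, 13, 13) → max 13
(13, 13, 12) → max 13
(13, 12, 14) → max 14
(12, 14, 13) → max 14
(14, 13, 14) → max 14
(13, 14, 12) → max 14
(14, 12, 10) → max 14
(12, 10, 10) → max 12
Smallest of these is 1.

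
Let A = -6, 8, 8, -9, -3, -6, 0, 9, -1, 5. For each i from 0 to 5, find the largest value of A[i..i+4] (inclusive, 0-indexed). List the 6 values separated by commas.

8, 8, 8, 9, 9, 9

Sliding a size-5 window across the 10 values:
(-6, 8, 8, -9, -3) → max 8
(8, 8, -9, -3, -6) → max 8
(8, -9, -3, -6, 0) → max 8
(-9, -3, -6, 0, 9) → max 9
(-3, -6, 0, 9, -1) → max 9
(-6, 0, 9, -1, 5) → max 9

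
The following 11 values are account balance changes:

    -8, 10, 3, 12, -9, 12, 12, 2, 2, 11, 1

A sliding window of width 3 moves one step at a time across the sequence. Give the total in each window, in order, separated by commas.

5, 25, 6, 15, 15, 26, 16, 15, 14

Sliding a size-3 window across the 11 values:
(-8, 10, 3) → sum 5
(10, 3, 12) → sum 25
(3, 12, -9) → sum 6
(12, -9, 12) → sum 15
(-9, 12, 12) → sum 15
(12, 12, 2) → sum 26
(12, 2, 2) → sum 16
(2, 2, 11) → sum 15
(2, 11, 1) → sum 14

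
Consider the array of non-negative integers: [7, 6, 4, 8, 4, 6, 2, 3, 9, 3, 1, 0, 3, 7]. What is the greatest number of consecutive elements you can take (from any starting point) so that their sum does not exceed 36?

Extend to the right; shrink from the left whenever the sum exceeds 36:
[7] sum 7 len 1
[7, 6] sum 13 len 2
[7, 6, 4] sum 17 len 3
[7, 6, 4, 8] sum 25 len 4
[7, 6, 4, 8, 4] sum 29 len 5
[7, 6, 4, 8, 4, 6] sum 35 len 6
[6, 4, 8, 4, 6, 2] sum 30 len 6
[6, 4, 8, 4, 6, 2, 3] sum 33 len 7
[4, 8, 4, 6, 2, 3, 9] sum 36 len 7
[8, 4, 6, 2, 3, 9, 3] sum 35 len 7
[8, 4, 6, 2, 3, 9, 3, 1] sum 36 len 8
[8, 4, 6, 2, 3, 9, 3, 1, 0] sum 36 len 9
[4, 6, 2, 3, 9, 3, 1, 0, 3] sum 31 len 9
[6, 2, 3, 9, 3, 1, 0, 3, 7] sum 34 len 9
Longest length seen: 9.

9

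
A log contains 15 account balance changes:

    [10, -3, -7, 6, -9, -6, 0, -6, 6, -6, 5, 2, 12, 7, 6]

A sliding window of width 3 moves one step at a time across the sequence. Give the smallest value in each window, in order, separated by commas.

[10, -3, -7] → min -7
[-3, -7, 6] → min -7
[-7, 6, -9] → min -9
[6, -9, -6] → min -9
[-9, -6, 0] → min -9
[-6, 0, -6] → min -6
[0, -6, 6] → min -6
[-6, 6, -6] → min -6
[6, -6, 5] → min -6
[-6, 5, 2] → min -6
[5, 2, 12] → min 2
[2, 12, 7] → min 2
[12, 7, 6] → min 6

-7, -7, -9, -9, -9, -6, -6, -6, -6, -6, 2, 2, 6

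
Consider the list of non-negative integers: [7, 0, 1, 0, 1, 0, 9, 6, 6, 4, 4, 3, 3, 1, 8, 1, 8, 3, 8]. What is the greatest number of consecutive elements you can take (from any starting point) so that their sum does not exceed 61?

17

Extend to the right; shrink from the left whenever the sum exceeds 61:
add 7: [7] sum 7, len 1
add 0: [7, 0] sum 7, len 2
add 1: [7, 0, 1] sum 8, len 3
add 0: [7, 0, 1, 0] sum 8, len 4
add 1: [7, 0, 1, 0, 1] sum 9, len 5
add 0: [7, 0, 1, 0, 1, 0] sum 9, len 6
add 9: [7, 0, 1, 0, 1, 0, 9] sum 18, len 7
add 6: [7, 0, 1, 0, 1, 0, 9, 6] sum 24, len 8
add 6: [7, 0, 1, 0, 1, 0, 9, 6, 6] sum 30, len 9
add 4: [7, 0, 1, 0, 1, 0, 9, 6, 6, 4] sum 34, len 10
add 4: [7, 0, 1, 0, 1, 0, 9, 6, 6, 4, 4] sum 38, len 11
add 3: [7, 0, 1, 0, 1, 0, 9, 6, 6, 4, 4, 3] sum 41, len 12
add 3: [7, 0, 1, 0, 1, 0, 9, 6, 6, 4, 4, 3, 3] sum 44, len 13
add 1: [7, 0, 1, 0, 1, 0, 9, 6, 6, 4, 4, 3, 3, 1] sum 45, len 14
add 8: [7, 0, 1, 0, 1, 0, 9, 6, 6, 4, 4, 3, 3, 1, 8] sum 53, len 15
add 1: [7, 0, 1, 0, 1, 0, 9, 6, 6, 4, 4, 3, 3, 1, 8, 1] sum 54, len 16
add 8: [0, 1, 0, 1, 0, 9, 6, 6, 4, 4, 3, 3, 1, 8, 1, 8] sum 55, len 16
add 3: [0, 1, 0, 1, 0, 9, 6, 6, 4, 4, 3, 3, 1, 8, 1, 8, 3] sum 58, len 17
add 8: [6, 6, 4, 4, 3, 3, 1, 8, 1, 8, 3, 8] sum 55, len 12
Longest length seen: 17.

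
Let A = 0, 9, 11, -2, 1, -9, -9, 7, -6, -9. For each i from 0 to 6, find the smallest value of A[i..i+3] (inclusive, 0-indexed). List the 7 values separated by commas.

Sliding a size-4 window across the 10 values:
0 9 11 -2 → min -2
9 11 -2 1 → min -2
11 -2 1 -9 → min -9
-2 1 -9 -9 → min -9
1 -9 -9 7 → min -9
-9 -9 7 -6 → min -9
-9 7 -6 -9 → min -9

-2, -2, -9, -9, -9, -9, -9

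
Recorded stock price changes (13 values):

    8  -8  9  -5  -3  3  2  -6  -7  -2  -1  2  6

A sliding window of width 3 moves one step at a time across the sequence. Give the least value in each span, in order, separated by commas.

Sliding a size-3 window across the 13 values:
8 -8 9 → min -8
-8 9 -5 → min -8
9 -5 -3 → min -5
-5 -3 3 → min -5
-3 3 2 → min -3
3 2 -6 → min -6
2 -6 -7 → min -7
-6 -7 -2 → min -7
-7 -2 -1 → min -7
-2 -1 2 → min -2
-1 2 6 → min -1

-8, -8, -5, -5, -3, -6, -7, -7, -7, -2, -1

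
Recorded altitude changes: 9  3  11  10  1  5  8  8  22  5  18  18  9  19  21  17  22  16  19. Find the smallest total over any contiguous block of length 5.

30

(9, 3, 11, 10, 1) → sum 34
(3, 11, 10, 1, 5) → sum 30
(11, 10, 1, 5, 8) → sum 35
(10, 1, 5, 8, 8) → sum 32
(1, 5, 8, 8, 22) → sum 44
(5, 8, 8, 22, 5) → sum 48
(8, 8, 22, 5, 18) → sum 61
(8, 22, 5, 18, 18) → sum 71
(22, 5, 18, 18, 9) → sum 72
(5, 18, 18, 9, 19) → sum 69
(18, 18, 9, 19, 21) → sum 85
(18, 9, 19, 21, 17) → sum 84
(9, 19, 21, 17, 22) → sum 88
(19, 21, 17, 22, 16) → sum 95
(21, 17, 22, 16, 19) → sum 95
Smallest of these is 30.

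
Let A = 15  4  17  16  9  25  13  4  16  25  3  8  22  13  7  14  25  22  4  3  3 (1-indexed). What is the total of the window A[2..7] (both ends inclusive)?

Elements at indices 2..7: 4, 17, 16, 9, 25, 13
sum(4, 17, 16, 9, 25, 13) = 84

84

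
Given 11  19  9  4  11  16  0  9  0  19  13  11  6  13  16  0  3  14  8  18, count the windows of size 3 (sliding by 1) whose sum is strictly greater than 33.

[11, 19, 9] → sum 39  > 33 ✓
[19, 9, 4] → sum 32
[9, 4, 11] → sum 24
[4, 11, 16] → sum 31
[11, 16, 0] → sum 27
[16, 0, 9] → sum 25
[0, 9, 0] → sum 9
[9, 0, 19] → sum 28
[0, 19, 13] → sum 32
[19, 13, 11] → sum 43  > 33 ✓
[13, 11, 6] → sum 30
[11, 6, 13] → sum 30
[6, 13, 16] → sum 35  > 33 ✓
[13, 16, 0] → sum 29
[16, 0, 3] → sum 19
[0, 3, 14] → sum 17
[3, 14, 8] → sum 25
[14, 8, 18] → sum 40  > 33 ✓
4 windows satisfy the condition.

4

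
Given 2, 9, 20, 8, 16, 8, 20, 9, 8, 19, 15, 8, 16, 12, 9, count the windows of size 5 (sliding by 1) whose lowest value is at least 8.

(2, 9, 20, 8, 16) → min 2
(9, 20, 8, 16, 8) → min 8  ≥ 8 ✓
(20, 8, 16, 8, 20) → min 8  ≥ 8 ✓
(8, 16, 8, 20, 9) → min 8  ≥ 8 ✓
(16, 8, 20, 9, 8) → min 8  ≥ 8 ✓
(8, 20, 9, 8, 19) → min 8  ≥ 8 ✓
(20, 9, 8, 19, 15) → min 8  ≥ 8 ✓
(9, 8, 19, 15, 8) → min 8  ≥ 8 ✓
(8, 19, 15, 8, 16) → min 8  ≥ 8 ✓
(19, 15, 8, 16, 12) → min 8  ≥ 8 ✓
(15, 8, 16, 12, 9) → min 8  ≥ 8 ✓
10 windows satisfy the condition.

10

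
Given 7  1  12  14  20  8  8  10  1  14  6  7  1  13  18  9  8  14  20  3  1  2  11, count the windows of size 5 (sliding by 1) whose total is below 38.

(7, 1, 12, 14, 20) → sum 54
(1, 12, 14, 20, 8) → sum 55
(12, 14, 20, 8, 8) → sum 62
(14, 20, 8, 8, 10) → sum 60
(20, 8, 8, 10, 1) → sum 47
(8, 8, 10, 1, 14) → sum 41
(8, 10, 1, 14, 6) → sum 39
(10, 1, 14, 6, 7) → sum 38
(1, 14, 6, 7, 1) → sum 29  < 38 ✓
(14, 6, 7, 1, 13) → sum 41
(6, 7, 1, 13, 18) → sum 45
(7, 1, 13, 18, 9) → sum 48
(1, 13, 18, 9, 8) → sum 49
(13, 18, 9, 8, 14) → sum 62
(18, 9, 8, 14, 20) → sum 69
(9, 8, 14, 20, 3) → sum 54
(8, 14, 20, 3, 1) → sum 46
(14, 20, 3, 1, 2) → sum 40
(20, 3, 1, 2, 11) → sum 37  < 38 ✓
2 windows satisfy the condition.

2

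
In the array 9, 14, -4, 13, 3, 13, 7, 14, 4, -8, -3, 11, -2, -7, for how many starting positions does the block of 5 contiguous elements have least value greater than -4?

2

9 14 -4 13 3 → min -4
14 -4 13 3 13 → min -4
-4 13 3 13 7 → min -4
13 3 13 7 14 → min 3  > -4 ✓
3 13 7 14 4 → min 3  > -4 ✓
13 7 14 4 -8 → min -8
7 14 4 -8 -3 → min -8
14 4 -8 -3 11 → min -8
4 -8 -3 11 -2 → min -8
-8 -3 11 -2 -7 → min -8
2 windows satisfy the condition.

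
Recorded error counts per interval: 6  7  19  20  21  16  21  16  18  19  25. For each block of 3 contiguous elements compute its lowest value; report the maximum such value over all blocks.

Each size-3 window and its min:
6 7 19 → min 6
7 19 20 → min 7
19 20 21 → min 19
20 21 16 → min 16
21 16 21 → min 16
16 21 16 → min 16
21 16 18 → min 16
16 18 19 → min 16
18 19 25 → min 18
Maximum of these is 19.

19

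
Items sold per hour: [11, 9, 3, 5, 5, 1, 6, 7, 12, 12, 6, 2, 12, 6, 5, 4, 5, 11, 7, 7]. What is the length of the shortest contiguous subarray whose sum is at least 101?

add 11: running sum 11 < 101
add 9: running sum 20 < 101
add 3: running sum 23 < 101
add 5: running sum 28 < 101
add 5: running sum 33 < 101
add 1: running sum 34 < 101
add 6: running sum 40 < 101
add 7: running sum 47 < 101
add 12: running sum 59 < 101
add 12: running sum 71 < 101
add 6: running sum 77 < 101
add 2: running sum 79 < 101
add 12: running sum 91 < 101
add 6: running sum 97 < 101
add 5: shortest ending here [11, 9, 3, 5, 5, 1, 6, 7, 12, 12, 6, 2, 12, 6, 5] sum 102, len 15
add 4: shortest ending here [11, 9, 3, 5, 5, 1, 6, 7, 12, 12, 6, 2, 12, 6, 5, 4] sum 106, len 16
add 5: shortest ending here [11, 9, 3, 5, 5, 1, 6, 7, 12, 12, 6, 2, 12, 6, 5, 4, 5] sum 111, len 17
add 11: shortest ending here [3, 5, 5, 1, 6, 7, 12, 12, 6, 2, 12, 6, 5, 4, 5, 11] sum 102, len 16
add 7: shortest ending here [5, 1, 6, 7, 12, 12, 6, 2, 12, 6, 5, 4, 5, 11, 7] sum 101, len 15
add 7: shortest ending here [6, 7, 12, 12, 6, 2, 12, 6, 5, 4, 5, 11, 7, 7] sum 102, len 14
Shortest qualifying length: 14.

14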